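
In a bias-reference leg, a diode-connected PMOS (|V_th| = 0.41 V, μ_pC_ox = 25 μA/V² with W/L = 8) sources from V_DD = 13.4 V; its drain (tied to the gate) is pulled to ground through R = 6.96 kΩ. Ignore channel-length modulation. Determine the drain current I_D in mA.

I_D = 1.34 mA

With gate tied to drain, V_SG = V_SD ≥ V_SG − |V_th|, so the device is in saturation.
k_p = μ_pC_ox · (W/L) = 0.2 mA/V².
KCL at the drain: ½ k_p (V_SG − |V_th|)² = (V_DD − V_SG)/R.
Let x = V_SG − 0.41. Then 0.696 x² + x − 12.99 = 0, giving x = 3.66 V (positive root), so V_SG = 4.07 V.
I_D = (V_DD − V_SG)/R = (13.4 − 4.07) / 6.96 = 1.34 mA.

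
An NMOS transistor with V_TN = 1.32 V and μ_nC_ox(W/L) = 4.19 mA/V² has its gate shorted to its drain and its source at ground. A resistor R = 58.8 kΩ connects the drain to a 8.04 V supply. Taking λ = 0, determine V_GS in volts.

With gate tied to drain, V_GS = V_DS ≥ V_GS − V_TN, so the device is in saturation.
KCL at the drain: ½ k_n (V_GS − V_TN)² = (V_DD − V_GS)/R.
Let x = V_GS − 1.32. Then 123 x² + x − 6.72 = 0, giving x = 0.23 V (positive root), so V_GS = 1.55 V.
I_D = (V_DD − V_GS)/R = (8.04 − 1.55) / 58.8 = 0.11 mA.

V_GS = 1.55 V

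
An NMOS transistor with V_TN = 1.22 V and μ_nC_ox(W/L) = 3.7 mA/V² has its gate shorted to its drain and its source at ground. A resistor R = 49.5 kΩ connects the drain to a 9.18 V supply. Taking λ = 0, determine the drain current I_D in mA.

I_D = 0.155 mA

With gate tied to drain, V_GS = V_DS ≥ V_GS − V_TN, so the device is in saturation.
KCL at the drain: ½ k_n (V_GS − V_TN)² = (V_DD − V_GS)/R.
Let x = V_GS − 1.22. Then 91.6 x² + x − 7.96 = 0, giving x = 0.289 V (positive root), so V_GS = 1.51 V.
I_D = (V_DD − V_GS)/R = (9.18 − 1.51) / 49.5 = 0.155 mA.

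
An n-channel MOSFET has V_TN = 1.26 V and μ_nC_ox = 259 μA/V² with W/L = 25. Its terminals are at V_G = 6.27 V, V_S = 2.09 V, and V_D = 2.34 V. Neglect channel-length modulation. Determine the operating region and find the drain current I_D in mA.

V_GS = V_G − V_S = 6.27 − 2.09 = 4.18 V; V_DS = V_D − V_S = 2.34 − 2.09 = 0.25 V.
k_n = μ_nC_ox · (W/L) = 6.475 mA/V².
V_ov = V_GS − V_TN = 4.18 − 1.26 = 2.92 V.
Since V_DS = 0.25 V < V_ov = 2.92 V, the device is in the triode region.
I_D = k_n [V_ov · V_DS − ½ V_DS²] = 6.475 × [2.92 × 0.25 − 0.5 × 0.25²] = 4.52 mA.

Triode; I_D = 4.52 mA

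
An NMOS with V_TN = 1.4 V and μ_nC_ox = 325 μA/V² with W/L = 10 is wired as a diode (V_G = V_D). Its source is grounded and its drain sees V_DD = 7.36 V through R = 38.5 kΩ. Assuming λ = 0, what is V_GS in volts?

With gate tied to drain, V_GS = V_DS ≥ V_GS − V_TN, so the device is in saturation.
k_n = μ_nC_ox · (W/L) = 3.25 mA/V².
KCL at the drain: ½ k_n (V_GS − V_TN)² = (V_DD − V_GS)/R.
Let x = V_GS − 1.4. Then 62.6 x² + x − 5.96 = 0, giving x = 0.301 V (positive root), so V_GS = 1.7 V.
I_D = (V_DD − V_GS)/R = (7.36 − 1.7) / 38.5 = 0.147 mA.

V_GS = 1.70 V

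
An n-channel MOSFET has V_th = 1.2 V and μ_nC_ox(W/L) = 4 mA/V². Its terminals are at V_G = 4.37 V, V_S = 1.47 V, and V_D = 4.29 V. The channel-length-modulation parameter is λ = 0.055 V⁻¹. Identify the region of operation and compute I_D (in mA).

V_GS = V_G − V_S = 4.37 − 1.47 = 2.9 V; V_DS = V_D − V_S = 4.29 − 1.47 = 2.82 V.
V_ov = V_GS − V_th = 2.9 − 1.2 = 1.7 V.
Since V_DS = 2.82 V ≥ V_ov = 1.7 V, the device is in saturation.
I_D = ½ k_n V_ov² (1 + λ V_DS) = 0.5 × 4 × 1.7² × (1 + 0.055 × 2.82) = 6.68 mA.

Saturation; I_D = 6.68 mA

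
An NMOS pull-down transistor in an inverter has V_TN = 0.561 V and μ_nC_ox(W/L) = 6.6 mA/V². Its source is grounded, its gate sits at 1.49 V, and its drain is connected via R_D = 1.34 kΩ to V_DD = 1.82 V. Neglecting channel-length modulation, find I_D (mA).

I_D = 1.19 mA

V_GS = V_G = 1.49 V, so V_ov = 1.49 − 0.561 = 0.929 V.
Assume saturation: I_D = ½ k_n V_ov² = 0.5 × 6.6 × 0.929² = 2.85 mA, giving V_DS = V_DD − I_D R_D = 1.82 − 2.85 × 1.34 = -2 V.
But -2 V < V_ov = 0.929 V, so the device is actually in triode.
In triode I_D = k_n[V_ov V_DS − ½ V_DS²] and I_D = (V_DD − V_DS)/R_D. Equating: 4.42 V_DS² − 9.216 V_DS + 1.82 = 0, giving V_DS = 0.221 V (the root below V_ov).
I_D = (1.82 − 0.221) / 1.34 = 1.19 mA.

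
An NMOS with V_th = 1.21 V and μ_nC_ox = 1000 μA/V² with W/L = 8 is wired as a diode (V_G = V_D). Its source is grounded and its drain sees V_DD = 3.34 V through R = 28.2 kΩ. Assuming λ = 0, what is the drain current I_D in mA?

I_D = 0.0708 mA

With gate tied to drain, V_GS = V_DS ≥ V_GS − V_th, so the device is in saturation.
k_n = μ_nC_ox · (W/L) = 8 mA/V².
KCL at the drain: ½ k_n (V_GS − V_th)² = (V_DD − V_GS)/R.
Let x = V_GS − 1.21. Then 113 x² + x − 2.13 = 0, giving x = 0.133 V (positive root), so V_GS = 1.34 V.
I_D = (V_DD − V_GS)/R = (3.34 − 1.34) / 28.2 = 0.0708 mA.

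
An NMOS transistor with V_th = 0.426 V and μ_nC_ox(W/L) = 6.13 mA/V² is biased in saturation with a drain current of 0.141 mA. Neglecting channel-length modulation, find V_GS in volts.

In saturation I_D = ½ k_n (V_GS − V_th)², so V_GS − V_th = √(2 I_D / k_n) = √(2 × 0.141 / 6.13) = 0.214 V.
V_GS = 0.426 + 0.214 = 0.64 V.

V_GS = 0.640 V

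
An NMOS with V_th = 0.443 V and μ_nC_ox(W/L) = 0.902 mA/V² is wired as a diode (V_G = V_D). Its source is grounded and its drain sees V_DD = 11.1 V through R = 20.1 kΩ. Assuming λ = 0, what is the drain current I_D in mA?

I_D = 0.479 mA

With gate tied to drain, V_GS = V_DS ≥ V_GS − V_th, so the device is in saturation.
KCL at the drain: ½ k_n (V_GS − V_th)² = (V_DD − V_GS)/R.
Let x = V_GS − 0.443. Then 9.07 x² + x − 10.66 = 0, giving x = 1.03 V (positive root), so V_GS = 1.47 V.
I_D = (V_DD − V_GS)/R = (11.1 − 1.47) / 20.1 = 0.479 mA.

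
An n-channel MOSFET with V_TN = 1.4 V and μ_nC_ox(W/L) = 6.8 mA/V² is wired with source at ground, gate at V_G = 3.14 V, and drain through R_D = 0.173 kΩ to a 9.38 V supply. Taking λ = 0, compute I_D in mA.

V_GS = V_G = 3.14 V, so V_ov = 3.14 − 1.4 = 1.74 V.
Assume saturation: I_D = ½ k_n V_ov² = 0.5 × 6.8 × 1.74² = 10.3 mA, giving V_DS = V_DD − I_D R_D = 9.38 − 10.3 × 0.173 = 7.6 V.
V_DS = 7.6 V ≥ V_ov = 1.74 V, confirming saturation.

I_D = 10.3 mA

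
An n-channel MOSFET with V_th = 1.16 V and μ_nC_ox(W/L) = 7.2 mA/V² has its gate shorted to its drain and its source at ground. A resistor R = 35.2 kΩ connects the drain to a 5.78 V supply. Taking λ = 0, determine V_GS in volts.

With gate tied to drain, V_GS = V_DS ≥ V_GS − V_th, so the device is in saturation.
KCL at the drain: ½ k_n (V_GS − V_th)² = (V_DD − V_GS)/R.
Let x = V_GS − 1.16. Then 127 x² + x − 4.62 = 0, giving x = 0.187 V (positive root), so V_GS = 1.35 V.
I_D = (V_DD − V_GS)/R = (5.78 − 1.35) / 35.2 = 0.126 mA.

V_GS = 1.35 V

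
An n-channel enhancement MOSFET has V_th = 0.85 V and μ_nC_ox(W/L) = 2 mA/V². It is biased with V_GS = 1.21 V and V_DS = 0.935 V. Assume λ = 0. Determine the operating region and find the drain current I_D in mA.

Saturation; I_D = 0.130 mA

V_ov = V_GS − V_th = 1.21 − 0.85 = 0.36 V.
Since V_DS = 0.935 V ≥ V_ov = 0.36 V, the device is in saturation.
I_D = ½ k_n V_ov² = 0.5 × 2 × 0.36² = 0.13 mA.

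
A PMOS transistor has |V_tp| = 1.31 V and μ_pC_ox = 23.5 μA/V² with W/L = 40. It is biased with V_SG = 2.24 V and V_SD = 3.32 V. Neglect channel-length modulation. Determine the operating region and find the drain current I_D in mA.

Saturation; I_D = 0.407 mA

k_p = μ_pC_ox · (W/L) = 0.94 mA/V².
V_ov = V_SG − |V_tp| = 2.24 − 1.31 = 0.93 V.
Since V_SD = 3.32 V ≥ V_ov = 0.93 V, the device is in saturation.
I_D = ½ k_p V_ov² = 0.5 × 0.94 × 0.93² = 0.407 mA.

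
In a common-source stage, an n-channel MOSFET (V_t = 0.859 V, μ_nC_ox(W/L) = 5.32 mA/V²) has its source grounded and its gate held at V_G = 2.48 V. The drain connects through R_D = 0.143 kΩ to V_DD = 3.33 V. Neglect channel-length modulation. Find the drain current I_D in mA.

I_D = 6.99 mA

V_GS = V_G = 2.48 V, so V_ov = 2.48 − 0.859 = 1.62 V.
Assume saturation: I_D = ½ k_n V_ov² = 0.5 × 5.32 × 1.62² = 6.99 mA, giving V_DS = V_DD − I_D R_D = 3.33 − 6.99 × 0.143 = 2.33 V.
V_DS = 2.33 V ≥ V_ov = 1.62 V, confirming saturation.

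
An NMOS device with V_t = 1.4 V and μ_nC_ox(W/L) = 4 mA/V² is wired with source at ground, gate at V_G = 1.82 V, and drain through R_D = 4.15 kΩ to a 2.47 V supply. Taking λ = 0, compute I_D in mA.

I_D = 0.353 mA

V_GS = V_G = 1.82 V, so V_ov = 1.82 − 1.4 = 0.42 V.
Assume saturation: I_D = ½ k_n V_ov² = 0.5 × 4 × 0.42² = 0.353 mA, giving V_DS = V_DD − I_D R_D = 2.47 − 0.353 × 4.15 = 1.01 V.
V_DS = 1.01 V ≥ V_ov = 0.42 V, confirming saturation.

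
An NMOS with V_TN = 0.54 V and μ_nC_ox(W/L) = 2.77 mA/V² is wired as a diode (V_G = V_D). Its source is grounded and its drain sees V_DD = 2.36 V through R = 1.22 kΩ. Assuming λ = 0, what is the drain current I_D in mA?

I_D = 0.850 mA

With gate tied to drain, V_GS = V_DS ≥ V_GS − V_TN, so the device is in saturation.
KCL at the drain: ½ k_n (V_GS − V_TN)² = (V_DD − V_GS)/R.
Let x = V_GS − 0.54. Then 1.69 x² + x − 1.82 = 0, giving x = 0.783 V (positive root), so V_GS = 1.32 V.
I_D = (V_DD − V_GS)/R = (2.36 − 1.32) / 1.22 = 0.85 mA.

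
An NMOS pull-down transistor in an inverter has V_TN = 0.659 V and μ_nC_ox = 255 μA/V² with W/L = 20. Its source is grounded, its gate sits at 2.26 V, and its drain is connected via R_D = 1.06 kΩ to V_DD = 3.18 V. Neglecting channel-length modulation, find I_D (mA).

V_GS = V_G = 2.26 V, so V_ov = 2.26 − 0.659 = 1.6 V.
k_n = μ_nC_ox · (W/L) = 5.1 mA/V².
Assume saturation: I_D = ½ k_n V_ov² = 0.5 × 5.1 × 1.6² = 6.54 mA, giving V_DS = V_DD − I_D R_D = 3.18 − 6.54 × 1.06 = -3.75 V.
But -3.75 V < V_ov = 1.6 V, so the device is actually in triode.
In triode I_D = k_n[V_ov V_DS − ½ V_DS²] and I_D = (V_DD − V_DS)/R_D. Equating: 2.7 V_DS² − 9.655 V_DS + 3.18 = 0, giving V_DS = 0.367 V (the root below V_ov).
I_D = (3.18 − 0.367) / 1.06 = 2.65 mA.

I_D = 2.65 mA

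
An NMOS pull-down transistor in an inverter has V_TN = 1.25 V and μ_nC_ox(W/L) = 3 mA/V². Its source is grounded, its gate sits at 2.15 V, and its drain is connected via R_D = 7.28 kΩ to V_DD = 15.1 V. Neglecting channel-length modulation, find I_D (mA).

I_D = 1.21 mA

V_GS = V_G = 2.15 V, so V_ov = 2.15 − 1.25 = 0.9 V.
Assume saturation: I_D = ½ k_n V_ov² = 0.5 × 3 × 0.9² = 1.21 mA, giving V_DS = V_DD − I_D R_D = 15.1 − 1.21 × 7.28 = 6.25 V.
V_DS = 6.25 V ≥ V_ov = 0.9 V, confirming saturation.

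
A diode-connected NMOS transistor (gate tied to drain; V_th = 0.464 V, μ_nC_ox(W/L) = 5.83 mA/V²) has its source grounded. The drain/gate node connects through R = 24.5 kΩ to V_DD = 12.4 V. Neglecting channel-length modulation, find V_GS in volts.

V_GS = 0.866 V

With gate tied to drain, V_GS = V_DS ≥ V_GS − V_th, so the device is in saturation.
KCL at the drain: ½ k_n (V_GS − V_th)² = (V_DD − V_GS)/R.
Let x = V_GS − 0.464. Then 71.4 x² + x − 11.94 = 0, giving x = 0.402 V (positive root), so V_GS = 0.866 V.
I_D = (V_DD − V_GS)/R = (12.4 − 0.866) / 24.5 = 0.471 mA.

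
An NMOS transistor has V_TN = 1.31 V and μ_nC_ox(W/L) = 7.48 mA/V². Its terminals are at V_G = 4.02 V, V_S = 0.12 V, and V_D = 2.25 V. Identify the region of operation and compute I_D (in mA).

Triode; I_D = 24.3 mA

V_GS = V_G − V_S = 4.02 − 0.12 = 3.9 V; V_DS = V_D − V_S = 2.25 − 0.12 = 2.13 V.
V_ov = V_GS − V_TN = 3.9 − 1.31 = 2.59 V.
Since V_DS = 2.13 V < V_ov = 2.59 V, the device is in the triode region.
I_D = k_n [V_ov · V_DS − ½ V_DS²] = 7.48 × [2.59 × 2.13 − 0.5 × 2.13²] = 24.3 mA.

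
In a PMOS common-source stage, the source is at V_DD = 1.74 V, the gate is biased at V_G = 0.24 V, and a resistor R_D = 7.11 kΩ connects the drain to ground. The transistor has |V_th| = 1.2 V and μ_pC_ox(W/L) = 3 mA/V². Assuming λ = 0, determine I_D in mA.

I_D = 0.135 mA

V_SG = V_DD − V_G = 1.74 − 0.24 = 1.5 V, so V_ov = 1.5 − 1.2 = 0.3 V.
Assume saturation: I_D = ½ k_p V_ov² = 0.5 × 3 × 0.3² = 0.135 mA, giving V_SD = V_DD − I_D R_D = 1.74 − 0.135 × 7.11 = 0.78 V.
V_SD = 0.78 V ≥ V_ov = 0.3 V, confirming saturation.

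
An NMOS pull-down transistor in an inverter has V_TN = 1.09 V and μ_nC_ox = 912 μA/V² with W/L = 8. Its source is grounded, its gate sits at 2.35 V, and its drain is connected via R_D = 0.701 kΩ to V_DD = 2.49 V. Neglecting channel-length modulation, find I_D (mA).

V_GS = V_G = 2.35 V, so V_ov = 2.35 − 1.09 = 1.26 V.
k_n = μ_nC_ox · (W/L) = 7.296 mA/V².
Assume saturation: I_D = ½ k_n V_ov² = 0.5 × 7.296 × 1.26² = 5.79 mA, giving V_DS = V_DD − I_D R_D = 2.49 − 5.79 × 0.701 = -1.57 V.
But -1.57 V < V_ov = 1.26 V, so the device is actually in triode.
In triode I_D = k_n[V_ov V_DS − ½ V_DS²] and I_D = (V_DD − V_DS)/R_D. Equating: 2.56 V_DS² − 7.444 V_DS + 2.49 = 0, giving V_DS = 0.386 V (the root below V_ov).
I_D = (2.49 − 0.386) / 0.701 = 3 mA.

I_D = 3.00 mA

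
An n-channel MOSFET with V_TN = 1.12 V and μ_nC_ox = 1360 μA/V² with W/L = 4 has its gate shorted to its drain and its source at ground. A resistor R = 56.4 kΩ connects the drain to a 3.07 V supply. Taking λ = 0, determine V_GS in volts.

V_GS = 1.23 V

With gate tied to drain, V_GS = V_DS ≥ V_GS − V_TN, so the device is in saturation.
k_n = μ_nC_ox · (W/L) = 5.44 mA/V².
KCL at the drain: ½ k_n (V_GS − V_TN)² = (V_DD − V_GS)/R.
Let x = V_GS − 1.12. Then 153 x² + x − 1.95 = 0, giving x = 0.11 V (positive root), so V_GS = 1.23 V.
I_D = (V_DD − V_GS)/R = (3.07 − 1.23) / 56.4 = 0.0326 mA.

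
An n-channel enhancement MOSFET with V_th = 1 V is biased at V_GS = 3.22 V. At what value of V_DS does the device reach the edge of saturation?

The boundary between triode and saturation is V_DS = V_GS − V_th = V_ov.
V_ov = 3.22 − 1 = 2.22 V.

V_DS,sat = 2.22 V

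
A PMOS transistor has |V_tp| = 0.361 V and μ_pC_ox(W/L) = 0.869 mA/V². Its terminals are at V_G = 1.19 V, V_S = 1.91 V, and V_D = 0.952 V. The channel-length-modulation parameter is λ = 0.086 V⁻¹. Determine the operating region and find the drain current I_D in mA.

Saturation; I_D = 0.0606 mA

V_SG = V_S − V_G = 1.91 − 1.19 = 0.72 V; V_SD = V_S − V_D = 1.91 − 0.952 = 0.958 V.
V_ov = V_SG − |V_tp| = 0.72 − 0.361 = 0.359 V.
Since V_SD = 0.958 V ≥ V_ov = 0.359 V, the device is in saturation.
I_D = ½ k_p V_ov² (1 + λ V_SD) = 0.5 × 0.869 × 0.359² × (1 + 0.086 × 0.958) = 0.0606 mA.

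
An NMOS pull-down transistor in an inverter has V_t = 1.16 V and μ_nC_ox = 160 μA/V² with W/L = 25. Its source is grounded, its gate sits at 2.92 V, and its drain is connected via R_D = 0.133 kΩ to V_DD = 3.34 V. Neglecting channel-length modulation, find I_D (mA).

V_GS = V_G = 2.92 V, so V_ov = 2.92 − 1.16 = 1.76 V.
k_n = μ_nC_ox · (W/L) = 4 mA/V².
Assume saturation: I_D = ½ k_n V_ov² = 0.5 × 4 × 1.76² = 6.2 mA, giving V_DS = V_DD − I_D R_D = 3.34 − 6.2 × 0.133 = 2.52 V.
V_DS = 2.52 V ≥ V_ov = 1.76 V, confirming saturation.

I_D = 6.20 mA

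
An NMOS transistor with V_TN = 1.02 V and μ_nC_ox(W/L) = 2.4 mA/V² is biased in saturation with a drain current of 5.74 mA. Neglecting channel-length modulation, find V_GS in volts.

V_GS = 3.21 V

In saturation I_D = ½ k_n (V_GS − V_TN)², so V_GS − V_TN = √(2 I_D / k_n) = √(2 × 5.74 / 2.4) = 2.19 V.
V_GS = 1.02 + 2.19 = 3.21 V.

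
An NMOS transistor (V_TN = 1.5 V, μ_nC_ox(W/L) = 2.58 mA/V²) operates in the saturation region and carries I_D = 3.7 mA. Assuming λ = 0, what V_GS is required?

V_GS = 3.19 V

In saturation I_D = ½ k_n (V_GS − V_TN)², so V_GS − V_TN = √(2 I_D / k_n) = √(2 × 3.7 / 2.58) = 1.69 V.
V_GS = 1.5 + 1.69 = 3.19 V.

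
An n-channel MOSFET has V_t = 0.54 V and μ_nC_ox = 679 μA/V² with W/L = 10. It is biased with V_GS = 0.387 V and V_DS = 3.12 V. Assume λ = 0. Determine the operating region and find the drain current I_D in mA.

V_GS = 0.387 V < V_t = 0.54 V, so the transistor is in cutoff.

Cutoff; I_D = 0 mA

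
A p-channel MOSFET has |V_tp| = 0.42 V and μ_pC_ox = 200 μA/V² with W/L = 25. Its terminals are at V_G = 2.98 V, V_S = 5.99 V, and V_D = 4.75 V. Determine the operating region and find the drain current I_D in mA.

V_SG = V_S − V_G = 5.99 − 2.98 = 3.01 V; V_SD = V_S − V_D = 5.99 − 4.75 = 1.24 V.
k_p = μ_pC_ox · (W/L) = 5 mA/V².
V_ov = V_SG − |V_tp| = 3.01 − 0.42 = 2.59 V.
Since V_SD = 1.24 V < V_ov = 2.59 V, the device is in the triode region.
I_D = k_p [V_ov · V_SD − ½ V_SD²] = 5 × [2.59 × 1.24 − 0.5 × 1.24²] = 12.2 mA.

Triode; I_D = 12.2 mA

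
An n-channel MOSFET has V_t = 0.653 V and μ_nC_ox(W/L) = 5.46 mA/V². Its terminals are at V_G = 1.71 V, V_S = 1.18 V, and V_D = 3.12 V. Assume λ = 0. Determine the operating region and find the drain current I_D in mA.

Cutoff; I_D = 0 mA

V_GS = V_G − V_S = 1.71 − 1.18 = 0.53 V; V_DS = V_D − V_S = 3.12 − 1.18 = 1.94 V.
V_GS = 0.53 V < V_t = 0.653 V, so the transistor is in cutoff.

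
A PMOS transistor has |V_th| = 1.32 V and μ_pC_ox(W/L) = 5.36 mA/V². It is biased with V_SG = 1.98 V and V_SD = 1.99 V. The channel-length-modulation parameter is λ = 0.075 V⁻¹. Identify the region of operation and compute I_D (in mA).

V_ov = V_SG − |V_th| = 1.98 − 1.32 = 0.66 V.
Since V_SD = 1.99 V ≥ V_ov = 0.66 V, the device is in saturation.
I_D = ½ k_p V_ov² (1 + λ V_SD) = 0.5 × 5.36 × 0.66² × (1 + 0.075 × 1.99) = 1.34 mA.

Saturation; I_D = 1.34 mA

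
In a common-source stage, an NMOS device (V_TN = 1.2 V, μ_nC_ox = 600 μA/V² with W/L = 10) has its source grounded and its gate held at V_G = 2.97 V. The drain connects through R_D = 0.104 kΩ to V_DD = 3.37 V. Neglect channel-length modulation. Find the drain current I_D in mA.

I_D = 9.40 mA

V_GS = V_G = 2.97 V, so V_ov = 2.97 − 1.2 = 1.77 V.
k_n = μ_nC_ox · (W/L) = 6 mA/V².
Assume saturation: I_D = ½ k_n V_ov² = 0.5 × 6 × 1.77² = 9.4 mA, giving V_DS = V_DD − I_D R_D = 3.37 − 9.4 × 0.104 = 2.39 V.
V_DS = 2.39 V ≥ V_ov = 1.77 V, confirming saturation.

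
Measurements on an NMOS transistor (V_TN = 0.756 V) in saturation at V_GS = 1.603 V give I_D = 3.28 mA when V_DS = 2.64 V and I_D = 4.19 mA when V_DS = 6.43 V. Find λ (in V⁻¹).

With V_GS fixed, I_D ∝ (1 + λ V_DS) in saturation, so I_D2/I_D1 = (1 + λ V_DS2)/(1 + λ V_DS1).
4.19/3.28 = 1.277 = (1 + 6.43 λ)/(1 + 2.64 λ).
Solving: λ (I_D1 V_DS2 − I_D2 V_DS1) = I_D2 − I_D1, so λ = (4.19 − 3.28) / (3.28 × 6.43 − 4.19 × 2.64) = 0.91 / 10 = 0.0907 V⁻¹.

λ = 0.0907 V⁻¹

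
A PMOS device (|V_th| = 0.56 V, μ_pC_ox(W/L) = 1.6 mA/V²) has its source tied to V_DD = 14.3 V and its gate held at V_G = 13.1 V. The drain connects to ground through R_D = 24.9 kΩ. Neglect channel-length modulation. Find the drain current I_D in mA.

I_D = 0.328 mA

V_SG = V_DD − V_G = 14.3 − 13.1 = 1.2 V, so V_ov = 1.2 − 0.56 = 0.64 V.
Assume saturation: I_D = ½ k_p V_ov² = 0.5 × 1.6 × 0.64² = 0.328 mA, giving V_SD = V_DD − I_D R_D = 14.3 − 0.328 × 24.9 = 6.14 V.
V_SD = 6.14 V ≥ V_ov = 0.64 V, confirming saturation.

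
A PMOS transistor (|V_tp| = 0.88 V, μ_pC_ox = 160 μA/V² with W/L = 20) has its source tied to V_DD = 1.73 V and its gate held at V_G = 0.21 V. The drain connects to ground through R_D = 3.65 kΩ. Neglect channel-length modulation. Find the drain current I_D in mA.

I_D = 0.407 mA

V_SG = V_DD − V_G = 1.73 − 0.21 = 1.52 V, so V_ov = 1.52 − 0.88 = 0.64 V.
k_p = μ_pC_ox · (W/L) = 3.2 mA/V².
Assume saturation: I_D = ½ k_p V_ov² = 0.5 × 3.2 × 0.64² = 0.655 mA, giving V_SD = V_DD − I_D R_D = 1.73 − 0.655 × 3.65 = -0.662 V.
But -0.662 V < V_ov = 0.64 V, so the device is actually in triode.
In triode I_D = k_p[V_ov V_SD − ½ V_SD²] and I_D = (V_DD − V_SD)/R_D. Equating: 5.84 V_SD² − 8.475 V_SD + 1.73 = 0, giving V_SD = 0.246 V (the root below V_ov).
I_D = (1.73 − 0.246) / 3.65 = 0.407 mA.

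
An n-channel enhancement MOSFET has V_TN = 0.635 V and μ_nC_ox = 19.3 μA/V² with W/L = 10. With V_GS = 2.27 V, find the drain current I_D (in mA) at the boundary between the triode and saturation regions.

I_D = 0.258 mA

At the boundary V_DS = V_ov = V_GS − V_TN = 2.27 − 0.635 = 1.64 V.
k_n = μ_nC_ox · (W/L) = 0.193 mA/V².
I_D = ½ k_n V_ov² = 0.5 × 0.193 × 1.64² = 0.258 mA.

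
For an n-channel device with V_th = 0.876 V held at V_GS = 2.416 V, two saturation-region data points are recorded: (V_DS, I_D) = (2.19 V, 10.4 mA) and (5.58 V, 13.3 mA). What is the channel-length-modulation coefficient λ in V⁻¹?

With V_GS fixed, I_D ∝ (1 + λ V_DS) in saturation, so I_D2/I_D1 = (1 + λ V_DS2)/(1 + λ V_DS1).
13.3/10.4 = 1.279 = (1 + 5.58 λ)/(1 + 2.19 λ).
Solving: λ (I_D1 V_DS2 − I_D2 V_DS1) = I_D2 − I_D1, so λ = (13.3 − 10.4) / (10.4 × 5.58 − 13.3 × 2.19) = 2.9 / 28.9 = 0.1 V⁻¹.

λ = 0.100 V⁻¹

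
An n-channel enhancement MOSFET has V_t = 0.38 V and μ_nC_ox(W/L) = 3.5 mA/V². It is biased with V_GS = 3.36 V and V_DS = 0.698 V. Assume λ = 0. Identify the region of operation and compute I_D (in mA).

V_ov = V_GS − V_t = 3.36 − 0.38 = 2.98 V.
Since V_DS = 0.698 V < V_ov = 2.98 V, the device is in the triode region.
I_D = k_n [V_ov · V_DS − ½ V_DS²] = 3.5 × [2.98 × 0.698 − 0.5 × 0.698²] = 6.43 mA.

Triode; I_D = 6.43 mA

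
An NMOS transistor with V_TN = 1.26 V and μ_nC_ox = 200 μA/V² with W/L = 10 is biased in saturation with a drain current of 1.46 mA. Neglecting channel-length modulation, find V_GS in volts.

V_GS = 2.47 V

k_n = μ_nC_ox · (W/L) = 2 mA/V².
In saturation I_D = ½ k_n (V_GS − V_TN)², so V_GS − V_TN = √(2 I_D / k_n) = √(2 × 1.46 / 2) = 1.21 V.
V_GS = 1.26 + 1.21 = 2.47 V.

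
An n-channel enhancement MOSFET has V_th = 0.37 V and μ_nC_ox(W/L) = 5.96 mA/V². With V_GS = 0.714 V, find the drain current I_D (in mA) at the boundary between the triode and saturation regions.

I_D = 0.353 mA

At the boundary V_DS = V_ov = V_GS − V_th = 0.714 − 0.37 = 0.344 V.
I_D = ½ k_n V_ov² = 0.5 × 5.96 × 0.344² = 0.353 mA.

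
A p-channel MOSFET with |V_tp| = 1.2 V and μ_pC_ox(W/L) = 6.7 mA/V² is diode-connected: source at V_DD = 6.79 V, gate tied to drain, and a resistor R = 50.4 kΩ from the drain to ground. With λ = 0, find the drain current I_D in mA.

I_D = 0.107 mA

With gate tied to drain, V_SG = V_SD ≥ V_SG − |V_tp|, so the device is in saturation.
KCL at the drain: ½ k_p (V_SG − |V_tp|)² = (V_DD − V_SG)/R.
Let x = V_SG − 1.2. Then 169 x² + x − 5.59 = 0, giving x = 0.179 V (positive root), so V_SG = 1.38 V.
I_D = (V_DD − V_SG)/R = (6.79 − 1.38) / 50.4 = 0.107 mA.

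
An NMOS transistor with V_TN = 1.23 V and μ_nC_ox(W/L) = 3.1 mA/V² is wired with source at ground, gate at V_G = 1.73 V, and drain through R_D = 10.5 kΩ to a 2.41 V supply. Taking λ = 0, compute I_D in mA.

V_GS = V_G = 1.73 V, so V_ov = 1.73 − 1.23 = 0.5 V.
Assume saturation: I_D = ½ k_n V_ov² = 0.5 × 3.1 × 0.5² = 0.388 mA, giving V_DS = V_DD − I_D R_D = 2.41 − 0.388 × 10.5 = -1.66 V.
But -1.66 V < V_ov = 0.5 V, so the device is actually in triode.
In triode I_D = k_n[V_ov V_DS − ½ V_DS²] and I_D = (V_DD − V_DS)/R_D. Equating: 16.3 V_DS² − 17.28 V_DS + 2.41 = 0, giving V_DS = 0.165 V (the root below V_ov).
I_D = (2.41 − 0.165) / 10.5 = 0.214 mA.

I_D = 0.214 mA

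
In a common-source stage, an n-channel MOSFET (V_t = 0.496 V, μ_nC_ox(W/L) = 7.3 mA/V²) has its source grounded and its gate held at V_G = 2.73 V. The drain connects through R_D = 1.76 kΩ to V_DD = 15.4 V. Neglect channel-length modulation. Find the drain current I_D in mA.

V_GS = V_G = 2.73 V, so V_ov = 2.73 − 0.496 = 2.23 V.
Assume saturation: I_D = ½ k_n V_ov² = 0.5 × 7.3 × 2.23² = 18.2 mA, giving V_DS = V_DD − I_D R_D = 15.4 − 18.2 × 1.76 = -16.7 V.
But -16.7 V < V_ov = 2.23 V, so the device is actually in triode.
In triode I_D = k_n[V_ov V_DS − ½ V_DS²] and I_D = (V_DD − V_DS)/R_D. Equating: 6.42 V_DS² − 29.7 V_DS + 15.4 = 0, giving V_DS = 0.595 V (the root below V_ov).
I_D = (15.4 − 0.595) / 1.76 = 8.41 mA.

I_D = 8.41 mA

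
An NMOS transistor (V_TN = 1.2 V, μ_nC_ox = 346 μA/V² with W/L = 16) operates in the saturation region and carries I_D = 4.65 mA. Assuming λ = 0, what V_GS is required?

V_GS = 2.50 V

k_n = μ_nC_ox · (W/L) = 5.536 mA/V².
In saturation I_D = ½ k_n (V_GS − V_TN)², so V_GS − V_TN = √(2 I_D / k_n) = √(2 × 4.65 / 5.536) = 1.3 V.
V_GS = 1.2 + 1.3 = 2.5 V.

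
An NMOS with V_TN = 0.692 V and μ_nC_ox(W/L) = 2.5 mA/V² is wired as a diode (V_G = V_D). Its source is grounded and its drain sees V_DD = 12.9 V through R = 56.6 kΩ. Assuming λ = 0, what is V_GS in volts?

V_GS = 1.10 V

With gate tied to drain, V_GS = V_DS ≥ V_GS − V_TN, so the device is in saturation.
KCL at the drain: ½ k_n (V_GS − V_TN)² = (V_DD − V_GS)/R.
Let x = V_GS − 0.692. Then 70.8 x² + x − 12.21 = 0, giving x = 0.408 V (positive root), so V_GS = 1.1 V.
I_D = (V_DD − V_GS)/R = (12.9 − 1.1) / 56.6 = 0.208 mA.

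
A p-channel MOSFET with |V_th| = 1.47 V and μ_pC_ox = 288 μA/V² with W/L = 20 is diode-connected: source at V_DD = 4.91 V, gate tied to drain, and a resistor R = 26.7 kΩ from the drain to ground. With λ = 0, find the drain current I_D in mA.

With gate tied to drain, V_SG = V_SD ≥ V_SG − |V_th|, so the device is in saturation.
k_p = μ_pC_ox · (W/L) = 5.76 mA/V².
KCL at the drain: ½ k_p (V_SG − |V_th|)² = (V_DD − V_SG)/R.
Let x = V_SG − 1.47. Then 76.9 x² + x − 3.44 = 0, giving x = 0.205 V (positive root), so V_SG = 1.68 V.
I_D = (V_DD − V_SG)/R = (4.91 − 1.68) / 26.7 = 0.121 mA.

I_D = 0.121 mA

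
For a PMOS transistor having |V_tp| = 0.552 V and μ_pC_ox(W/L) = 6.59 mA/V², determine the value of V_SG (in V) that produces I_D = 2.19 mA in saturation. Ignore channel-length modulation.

V_SG = 1.37 V

In saturation I_D = ½ k_p (V_SG − |V_tp|)², so V_SG − |V_tp| = √(2 I_D / k_p) = √(2 × 2.19 / 6.59) = 0.815 V.
V_SG = 0.552 + 0.815 = 1.37 V.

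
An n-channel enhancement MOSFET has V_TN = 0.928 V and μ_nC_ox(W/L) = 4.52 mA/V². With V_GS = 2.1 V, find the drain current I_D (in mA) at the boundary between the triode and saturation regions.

At the boundary V_DS = V_ov = V_GS − V_TN = 2.1 − 0.928 = 1.17 V.
I_D = ½ k_n V_ov² = 0.5 × 4.52 × 1.17² = 3.1 mA.

I_D = 3.10 mA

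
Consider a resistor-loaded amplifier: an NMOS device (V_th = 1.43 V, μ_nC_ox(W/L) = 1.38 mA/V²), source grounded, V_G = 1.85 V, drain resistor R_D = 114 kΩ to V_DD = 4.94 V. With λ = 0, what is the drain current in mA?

V_GS = V_G = 1.85 V, so V_ov = 1.85 − 1.43 = 0.42 V.
Assume saturation: I_D = ½ k_n V_ov² = 0.5 × 1.38 × 0.42² = 0.122 mA, giving V_DS = V_DD − I_D R_D = 4.94 − 0.122 × 114 = -8.94 V.
But -8.94 V < V_ov = 0.42 V, so the device is actually in triode.
In triode I_D = k_n[V_ov V_DS − ½ V_DS²] and I_D = (V_DD − V_DS)/R_D. Equating: 78.7 V_DS² − 67.07 V_DS + 4.94 = 0, giving V_DS = 0.0814 V (the root below V_ov).
I_D = (4.94 − 0.0814) / 114 = 0.0426 mA.

I_D = 0.0426 mA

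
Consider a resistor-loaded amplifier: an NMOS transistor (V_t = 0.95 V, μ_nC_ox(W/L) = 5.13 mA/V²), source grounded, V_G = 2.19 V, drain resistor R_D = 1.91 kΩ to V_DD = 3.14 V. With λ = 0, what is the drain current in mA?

I_D = 1.51 mA

V_GS = V_G = 2.19 V, so V_ov = 2.19 − 0.95 = 1.24 V.
Assume saturation: I_D = ½ k_n V_ov² = 0.5 × 5.13 × 1.24² = 3.94 mA, giving V_DS = V_DD − I_D R_D = 3.14 − 3.94 × 1.91 = -4.39 V.
But -4.39 V < V_ov = 1.24 V, so the device is actually in triode.
In triode I_D = k_n[V_ov V_DS − ½ V_DS²] and I_D = (V_DD − V_DS)/R_D. Equating: 4.9 V_DS² − 13.15 V_DS + 3.14 = 0, giving V_DS = 0.265 V (the root below V_ov).
I_D = (3.14 − 0.265) / 1.91 = 1.51 mA.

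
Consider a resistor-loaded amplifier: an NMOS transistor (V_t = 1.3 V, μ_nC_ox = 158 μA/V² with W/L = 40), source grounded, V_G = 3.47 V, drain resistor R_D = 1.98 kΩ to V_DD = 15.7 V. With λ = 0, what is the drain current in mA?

V_GS = V_G = 3.47 V, so V_ov = 3.47 − 1.3 = 2.17 V.
k_n = μ_nC_ox · (W/L) = 6.32 mA/V².
Assume saturation: I_D = ½ k_n V_ov² = 0.5 × 6.32 × 2.17² = 14.9 mA, giving V_DS = V_DD − I_D R_D = 15.7 − 14.9 × 1.98 = -13.8 V.
But -13.8 V < V_ov = 2.17 V, so the device is actually in triode.
In triode I_D = k_n[V_ov V_DS − ½ V_DS²] and I_D = (V_DD − V_DS)/R_D. Equating: 6.26 V_DS² − 28.15 V_DS + 15.7 = 0, giving V_DS = 0.652 V (the root below V_ov).
I_D = (15.7 − 0.652) / 1.98 = 7.6 mA.

I_D = 7.60 mA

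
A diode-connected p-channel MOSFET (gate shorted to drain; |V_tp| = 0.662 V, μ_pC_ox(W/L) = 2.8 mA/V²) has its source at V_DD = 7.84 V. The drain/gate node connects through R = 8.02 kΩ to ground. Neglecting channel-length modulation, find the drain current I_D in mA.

With gate tied to drain, V_SG = V_SD ≥ V_SG − |V_tp|, so the device is in saturation.
KCL at the drain: ½ k_p (V_SG − |V_tp|)² = (V_DD − V_SG)/R.
Let x = V_SG − 0.662. Then 11.2 x² + x − 7.178 = 0, giving x = 0.756 V (positive root), so V_SG = 1.42 V.
I_D = (V_DD − V_SG)/R = (7.84 − 1.42) / 8.02 = 0.801 mA.

I_D = 0.801 mA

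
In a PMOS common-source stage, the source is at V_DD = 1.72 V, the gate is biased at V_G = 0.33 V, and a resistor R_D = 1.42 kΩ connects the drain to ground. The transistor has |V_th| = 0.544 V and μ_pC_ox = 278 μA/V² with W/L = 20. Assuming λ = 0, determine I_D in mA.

V_SG = V_DD − V_G = 1.72 − 0.33 = 1.39 V, so V_ov = 1.39 − 0.544 = 0.846 V.
k_p = μ_pC_ox · (W/L) = 5.56 mA/V².
Assume saturation: I_D = ½ k_p V_ov² = 0.5 × 5.56 × 0.846² = 1.99 mA, giving V_SD = V_DD − I_D R_D = 1.72 − 1.99 × 1.42 = -1.11 V.
But -1.11 V < V_ov = 0.846 V, so the device is actually in triode.
In triode I_D = k_p[V_ov V_SD − ½ V_SD²] and I_D = (V_DD − V_SD)/R_D. Equating: 3.95 V_SD² − 7.679 V_SD + 1.72 = 0, giving V_SD = 0.258 V (the root below V_ov).
I_D = (1.72 − 0.258) / 1.42 = 1.03 mA.

I_D = 1.03 mA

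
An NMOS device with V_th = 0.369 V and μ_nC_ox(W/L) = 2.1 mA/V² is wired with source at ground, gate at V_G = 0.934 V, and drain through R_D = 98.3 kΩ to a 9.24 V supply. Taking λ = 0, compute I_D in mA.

V_GS = V_G = 0.934 V, so V_ov = 0.934 − 0.369 = 0.565 V.
Assume saturation: I_D = ½ k_n V_ov² = 0.5 × 2.1 × 0.565² = 0.335 mA, giving V_DS = V_DD − I_D R_D = 9.24 − 0.335 × 98.3 = -23.7 V.
But -23.7 V < V_ov = 0.565 V, so the device is actually in triode.
In triode I_D = k_n[V_ov V_DS − ½ V_DS²] and I_D = (V_DD − V_DS)/R_D. Equating: 103 V_DS² − 117.6 V_DS + 9.24 = 0, giving V_DS = 0.0849 V (the root below V_ov).
I_D = (9.24 − 0.0849) / 98.3 = 0.0931 mA.

I_D = 0.0931 mA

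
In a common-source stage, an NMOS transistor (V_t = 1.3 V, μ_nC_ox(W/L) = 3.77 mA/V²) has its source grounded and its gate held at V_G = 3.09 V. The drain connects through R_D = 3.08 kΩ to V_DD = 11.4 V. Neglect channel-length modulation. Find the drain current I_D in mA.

I_D = 3.50 mA

V_GS = V_G = 3.09 V, so V_ov = 3.09 − 1.3 = 1.79 V.
Assume saturation: I_D = ½ k_n V_ov² = 0.5 × 3.77 × 1.79² = 6.04 mA, giving V_DS = V_DD − I_D R_D = 11.4 − 6.04 × 3.08 = -7.2 V.
But -7.2 V < V_ov = 1.79 V, so the device is actually in triode.
In triode I_D = k_n[V_ov V_DS − ½ V_DS²] and I_D = (V_DD − V_DS)/R_D. Equating: 5.81 V_DS² − 21.78 V_DS + 11.4 = 0, giving V_DS = 0.629 V (the root below V_ov).
I_D = (11.4 − 0.629) / 3.08 = 3.5 mA.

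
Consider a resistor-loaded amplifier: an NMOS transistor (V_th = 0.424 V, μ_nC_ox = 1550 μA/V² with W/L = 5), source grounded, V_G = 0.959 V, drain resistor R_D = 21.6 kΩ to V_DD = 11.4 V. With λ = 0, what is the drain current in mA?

V_GS = V_G = 0.959 V, so V_ov = 0.959 − 0.424 = 0.535 V.
k_n = μ_nC_ox · (W/L) = 7.75 mA/V².
Assume saturation: I_D = ½ k_n V_ov² = 0.5 × 7.75 × 0.535² = 1.11 mA, giving V_DS = V_DD − I_D R_D = 11.4 − 1.11 × 21.6 = -12.6 V.
But -12.6 V < V_ov = 0.535 V, so the device is actually in triode.
In triode I_D = k_n[V_ov V_DS − ½ V_DS²] and I_D = (V_DD − V_DS)/R_D. Equating: 83.7 V_DS² − 90.56 V_DS + 11.4 = 0, giving V_DS = 0.145 V (the root below V_ov).
I_D = (11.4 − 0.145) / 21.6 = 0.521 mA.

I_D = 0.521 mA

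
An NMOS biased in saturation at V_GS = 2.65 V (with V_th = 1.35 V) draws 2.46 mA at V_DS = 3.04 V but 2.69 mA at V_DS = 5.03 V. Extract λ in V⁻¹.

λ = 0.0548 V⁻¹

With V_GS fixed, I_D ∝ (1 + λ V_DS) in saturation, so I_D2/I_D1 = (1 + λ V_DS2)/(1 + λ V_DS1).
2.69/2.46 = 1.093 = (1 + 5.03 λ)/(1 + 3.04 λ).
Solving: λ (I_D1 V_DS2 − I_D2 V_DS1) = I_D2 − I_D1, so λ = (2.69 − 2.46) / (2.46 × 5.03 − 2.69 × 3.04) = 0.23 / 4.2 = 0.0548 V⁻¹.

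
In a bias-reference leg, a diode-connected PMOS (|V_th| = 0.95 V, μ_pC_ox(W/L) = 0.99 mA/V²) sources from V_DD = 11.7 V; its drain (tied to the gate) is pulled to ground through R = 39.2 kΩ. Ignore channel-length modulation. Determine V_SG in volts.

V_SG = 1.67 V

With gate tied to drain, V_SG = V_SD ≥ V_SG − |V_th|, so the device is in saturation.
KCL at the drain: ½ k_p (V_SG − |V_th|)² = (V_DD − V_SG)/R.
Let x = V_SG − 0.95. Then 19.4 x² + x − 10.75 = 0, giving x = 0.719 V (positive root), so V_SG = 1.67 V.
I_D = (V_DD − V_SG)/R = (11.7 − 1.67) / 39.2 = 0.256 mA.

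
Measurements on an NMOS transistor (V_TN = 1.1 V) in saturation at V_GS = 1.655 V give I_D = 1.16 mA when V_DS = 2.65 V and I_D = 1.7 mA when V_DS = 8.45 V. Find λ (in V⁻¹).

With V_GS fixed, I_D ∝ (1 + λ V_DS) in saturation, so I_D2/I_D1 = (1 + λ V_DS2)/(1 + λ V_DS1).
1.7/1.16 = 1.466 = (1 + 8.45 λ)/(1 + 2.65 λ).
Solving: λ (I_D1 V_DS2 − I_D2 V_DS1) = I_D2 − I_D1, so λ = (1.7 − 1.16) / (1.16 × 8.45 − 1.7 × 2.65) = 0.54 / 5.3 = 0.102 V⁻¹.

λ = 0.102 V⁻¹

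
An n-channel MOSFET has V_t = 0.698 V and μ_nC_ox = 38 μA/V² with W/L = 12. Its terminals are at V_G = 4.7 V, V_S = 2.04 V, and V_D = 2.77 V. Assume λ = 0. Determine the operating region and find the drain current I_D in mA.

Triode; I_D = 0.532 mA

V_GS = V_G − V_S = 4.7 − 2.04 = 2.66 V; V_DS = V_D − V_S = 2.77 − 2.04 = 0.73 V.
k_n = μ_nC_ox · (W/L) = 0.456 mA/V².
V_ov = V_GS − V_t = 2.66 − 0.698 = 1.96 V.
Since V_DS = 0.73 V < V_ov = 1.96 V, the device is in the triode region.
I_D = k_n [V_ov · V_DS − ½ V_DS²] = 0.456 × [1.96 × 0.73 − 0.5 × 0.73²] = 0.532 mA.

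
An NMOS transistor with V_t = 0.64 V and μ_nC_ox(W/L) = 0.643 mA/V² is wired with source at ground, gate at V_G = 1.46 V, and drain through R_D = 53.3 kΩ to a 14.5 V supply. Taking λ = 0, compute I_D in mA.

I_D = 0.216 mA

V_GS = V_G = 1.46 V, so V_ov = 1.46 − 0.64 = 0.82 V.
Assume saturation: I_D = ½ k_n V_ov² = 0.5 × 0.643 × 0.82² = 0.216 mA, giving V_DS = V_DD − I_D R_D = 14.5 − 0.216 × 53.3 = 2.98 V.
V_DS = 2.98 V ≥ V_ov = 0.82 V, confirming saturation.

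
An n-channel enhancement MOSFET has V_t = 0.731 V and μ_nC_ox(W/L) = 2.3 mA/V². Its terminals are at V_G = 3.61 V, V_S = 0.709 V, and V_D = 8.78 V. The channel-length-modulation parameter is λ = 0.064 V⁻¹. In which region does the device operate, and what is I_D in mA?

Saturation; I_D = 8.21 mA

V_GS = V_G − V_S = 3.61 − 0.709 = 2.9 V; V_DS = V_D − V_S = 8.78 − 0.709 = 8.07 V.
V_ov = V_GS − V_t = 2.9 − 0.731 = 2.17 V.
Since V_DS = 8.07 V ≥ V_ov = 2.17 V, the device is in saturation.
I_D = ½ k_n V_ov² (1 + λ V_DS) = 0.5 × 2.3 × 2.17² × (1 + 0.064 × 8.07) = 8.21 mA.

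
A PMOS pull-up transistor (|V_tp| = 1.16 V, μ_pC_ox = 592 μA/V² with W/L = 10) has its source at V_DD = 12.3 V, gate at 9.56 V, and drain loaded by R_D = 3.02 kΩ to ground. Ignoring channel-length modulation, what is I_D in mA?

I_D = 3.91 mA

V_SG = V_DD − V_G = 12.3 − 9.56 = 2.74 V, so V_ov = 2.74 − 1.16 = 1.58 V.
k_p = μ_pC_ox · (W/L) = 5.92 mA/V².
Assume saturation: I_D = ½ k_p V_ov² = 0.5 × 5.92 × 1.58² = 7.39 mA, giving V_SD = V_DD − I_D R_D = 12.3 − 7.39 × 3.02 = -10 V.
But -10 V < V_ov = 1.58 V, so the device is actually in triode.
In triode I_D = k_p[V_ov V_SD − ½ V_SD²] and I_D = (V_DD − V_SD)/R_D. Equating: 8.94 V_SD² − 29.25 V_SD + 12.3 = 0, giving V_SD = 0.496 V (the root below V_ov).
I_D = (12.3 − 0.496) / 3.02 = 3.91 mA.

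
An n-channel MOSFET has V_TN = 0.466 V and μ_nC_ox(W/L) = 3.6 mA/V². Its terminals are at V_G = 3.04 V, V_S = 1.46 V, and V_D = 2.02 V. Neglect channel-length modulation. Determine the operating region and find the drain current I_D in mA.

Triode; I_D = 1.68 mA

V_GS = V_G − V_S = 3.04 − 1.46 = 1.58 V; V_DS = V_D − V_S = 2.02 − 1.46 = 0.56 V.
V_ov = V_GS − V_TN = 1.58 − 0.466 = 1.11 V.
Since V_DS = 0.56 V < V_ov = 1.11 V, the device is in the triode region.
I_D = k_n [V_ov · V_DS − ½ V_DS²] = 3.6 × [1.11 × 0.56 − 0.5 × 0.56²] = 1.68 mA.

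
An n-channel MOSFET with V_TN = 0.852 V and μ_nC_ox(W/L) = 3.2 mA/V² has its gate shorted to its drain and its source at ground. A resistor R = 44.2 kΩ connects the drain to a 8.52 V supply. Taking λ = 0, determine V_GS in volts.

With gate tied to drain, V_GS = V_DS ≥ V_GS − V_TN, so the device is in saturation.
KCL at the drain: ½ k_n (V_GS − V_TN)² = (V_DD − V_GS)/R.
Let x = V_GS − 0.852. Then 70.7 x² + x − 7.668 = 0, giving x = 0.322 V (positive root), so V_GS = 1.17 V.
I_D = (V_DD − V_GS)/R = (8.52 − 1.17) / 44.2 = 0.166 mA.

V_GS = 1.17 V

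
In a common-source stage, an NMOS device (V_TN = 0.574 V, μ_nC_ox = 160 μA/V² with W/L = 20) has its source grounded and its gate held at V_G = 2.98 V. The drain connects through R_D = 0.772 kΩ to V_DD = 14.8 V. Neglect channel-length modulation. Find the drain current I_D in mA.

V_GS = V_G = 2.98 V, so V_ov = 2.98 − 0.574 = 2.41 V.
k_n = μ_nC_ox · (W/L) = 3.2 mA/V².
Assume saturation: I_D = ½ k_n V_ov² = 0.5 × 3.2 × 2.41² = 9.26 mA, giving V_DS = V_DD − I_D R_D = 14.8 − 9.26 × 0.772 = 7.65 V.
V_DS = 7.65 V ≥ V_ov = 2.41 V, confirming saturation.

I_D = 9.26 mA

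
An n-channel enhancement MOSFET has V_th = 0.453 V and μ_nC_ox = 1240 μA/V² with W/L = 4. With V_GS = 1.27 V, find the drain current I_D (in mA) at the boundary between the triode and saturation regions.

I_D = 1.66 mA

At the boundary V_DS = V_ov = V_GS − V_th = 1.27 − 0.453 = 0.817 V.
k_n = μ_nC_ox · (W/L) = 4.96 mA/V².
I_D = ½ k_n V_ov² = 0.5 × 4.96 × 0.817² = 1.66 mA.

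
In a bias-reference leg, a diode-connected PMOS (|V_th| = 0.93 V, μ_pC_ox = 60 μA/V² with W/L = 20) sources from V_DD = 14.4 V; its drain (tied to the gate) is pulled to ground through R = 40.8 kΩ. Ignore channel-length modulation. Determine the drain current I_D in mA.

With gate tied to drain, V_SG = V_SD ≥ V_SG − |V_th|, so the device is in saturation.
k_p = μ_pC_ox · (W/L) = 1.2 mA/V².
KCL at the drain: ½ k_p (V_SG − |V_th|)² = (V_DD − V_SG)/R.
Let x = V_SG − 0.93. Then 24.5 x² + x − 13.47 = 0, giving x = 0.722 V (positive root), so V_SG = 1.65 V.
I_D = (V_DD − V_SG)/R = (14.4 − 1.65) / 40.8 = 0.312 mA.

I_D = 0.312 mA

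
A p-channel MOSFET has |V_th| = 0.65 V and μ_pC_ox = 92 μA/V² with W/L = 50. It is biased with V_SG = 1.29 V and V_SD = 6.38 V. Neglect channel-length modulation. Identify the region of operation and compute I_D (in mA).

k_p = μ_pC_ox · (W/L) = 4.6 mA/V².
V_ov = V_SG − |V_th| = 1.29 − 0.65 = 0.64 V.
Since V_SD = 6.38 V ≥ V_ov = 0.64 V, the device is in saturation.
I_D = ½ k_p V_ov² = 0.5 × 4.6 × 0.64² = 0.942 mA.

Saturation; I_D = 0.942 mA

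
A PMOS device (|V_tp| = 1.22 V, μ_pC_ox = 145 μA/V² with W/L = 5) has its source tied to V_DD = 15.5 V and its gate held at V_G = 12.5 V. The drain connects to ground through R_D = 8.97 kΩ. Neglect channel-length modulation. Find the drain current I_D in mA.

V_SG = V_DD − V_G = 15.5 − 12.5 = 3 V, so V_ov = 3 − 1.22 = 1.78 V.
k_p = μ_pC_ox · (W/L) = 0.725 mA/V².
Assume saturation: I_D = ½ k_p V_ov² = 0.5 × 0.725 × 1.78² = 1.15 mA, giving V_SD = V_DD − I_D R_D = 15.5 − 1.15 × 8.97 = 5.2 V.
V_SD = 5.2 V ≥ V_ov = 1.78 V, confirming saturation.

I_D = 1.15 mA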